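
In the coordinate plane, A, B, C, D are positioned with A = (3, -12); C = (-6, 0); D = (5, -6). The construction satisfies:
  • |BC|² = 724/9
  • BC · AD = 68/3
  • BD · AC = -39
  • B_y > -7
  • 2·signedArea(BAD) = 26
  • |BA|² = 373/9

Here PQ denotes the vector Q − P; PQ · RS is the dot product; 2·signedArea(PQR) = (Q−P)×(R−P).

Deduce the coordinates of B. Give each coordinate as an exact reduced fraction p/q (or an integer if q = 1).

B = (2/3, -6)

1. B_x = 2/3  [2·signedArea(BAD) = 26 ∩ BC · AD = 68/3]
2. B_y = -6  [2·signedArea(BAD) = 26 ∩ BC · AD = 68/3]
   → B = (2/3, -6)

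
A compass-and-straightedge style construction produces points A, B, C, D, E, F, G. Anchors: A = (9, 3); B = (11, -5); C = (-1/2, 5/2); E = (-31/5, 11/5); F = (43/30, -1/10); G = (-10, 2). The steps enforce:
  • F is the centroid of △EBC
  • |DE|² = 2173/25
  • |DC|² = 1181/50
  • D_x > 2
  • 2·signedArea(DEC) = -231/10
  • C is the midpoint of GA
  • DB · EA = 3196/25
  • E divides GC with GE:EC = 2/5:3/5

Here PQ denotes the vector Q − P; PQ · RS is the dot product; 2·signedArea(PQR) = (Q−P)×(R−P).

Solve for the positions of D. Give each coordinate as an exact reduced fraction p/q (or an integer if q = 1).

1. D_x = 12/5  [2·signedArea(DEC) = -231/10 ∩ DB · EA = 3196/25]
2. D_y = -7/5  [2·signedArea(DEC) = -231/10 ∩ DB · EA = 3196/25]
   → D = (12/5, -7/5)

D = (12/5, -7/5)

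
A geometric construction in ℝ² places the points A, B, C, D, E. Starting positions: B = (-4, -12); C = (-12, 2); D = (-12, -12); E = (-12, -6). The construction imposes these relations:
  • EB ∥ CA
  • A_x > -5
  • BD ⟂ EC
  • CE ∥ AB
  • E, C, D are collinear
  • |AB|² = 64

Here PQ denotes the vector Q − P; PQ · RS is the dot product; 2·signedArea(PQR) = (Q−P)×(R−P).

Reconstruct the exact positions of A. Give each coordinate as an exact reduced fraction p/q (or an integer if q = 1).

A = (-4, -4)

1. A_x = -4  [CE ∥ AB ∩ EB ∥ CA]
2. A_y = -4  [CE ∥ AB ∩ EB ∥ CA]
   → A = (-4, -4)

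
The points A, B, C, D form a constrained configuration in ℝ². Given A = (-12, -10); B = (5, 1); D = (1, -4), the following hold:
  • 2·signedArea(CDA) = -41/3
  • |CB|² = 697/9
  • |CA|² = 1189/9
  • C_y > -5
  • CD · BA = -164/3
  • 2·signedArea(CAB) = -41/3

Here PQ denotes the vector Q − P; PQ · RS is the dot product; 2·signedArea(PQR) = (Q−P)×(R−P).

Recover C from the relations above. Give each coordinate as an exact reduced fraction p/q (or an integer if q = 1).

C = (-2, -13/3)

1. C_x = -2  [CD · BA = -164/3 ∩ 2·signedArea(CAB) = -41/3]
2. C_y = -13/3  [CD · BA = -164/3 ∩ 2·signedArea(CAB) = -41/3]
   → C = (-2, -13/3)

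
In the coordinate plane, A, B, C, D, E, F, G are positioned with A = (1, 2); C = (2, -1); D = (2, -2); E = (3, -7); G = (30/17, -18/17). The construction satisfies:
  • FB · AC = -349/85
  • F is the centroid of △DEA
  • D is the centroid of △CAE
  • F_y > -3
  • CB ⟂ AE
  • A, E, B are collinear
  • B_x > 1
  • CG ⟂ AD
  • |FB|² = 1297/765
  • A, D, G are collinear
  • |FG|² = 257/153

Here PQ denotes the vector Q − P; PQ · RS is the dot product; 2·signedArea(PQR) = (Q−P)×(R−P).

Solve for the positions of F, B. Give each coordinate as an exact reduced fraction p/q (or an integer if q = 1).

1. F_x = 2  [F is the centroid of △DEA]
2. F_y = -7/3  [F is the centroid of △DEA]
   → F = (2, -7/3)
3. B_x = 143/85  [A, E, B are collinear ∩ CB ⟂ AE]
4. B_y = -91/85  [A, E, B are collinear ∩ CB ⟂ AE]
   → B = (143/85, -91/85)

B = (143/85, -91/85)
F = (2, -7/3)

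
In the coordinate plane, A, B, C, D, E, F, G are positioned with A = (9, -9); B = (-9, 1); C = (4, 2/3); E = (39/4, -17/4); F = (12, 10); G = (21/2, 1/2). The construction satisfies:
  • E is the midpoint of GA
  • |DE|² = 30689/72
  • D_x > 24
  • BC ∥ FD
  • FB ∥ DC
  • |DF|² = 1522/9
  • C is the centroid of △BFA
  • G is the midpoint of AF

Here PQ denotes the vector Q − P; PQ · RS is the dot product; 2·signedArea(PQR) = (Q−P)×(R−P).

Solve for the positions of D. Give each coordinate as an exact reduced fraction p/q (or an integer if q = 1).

1. D_x = 25  [FB ∥ DC ∩ BC ∥ FD]
2. D_y = 29/3  [FB ∥ DC ∩ BC ∥ FD]
   → D = (25, 29/3)

D = (25, 29/3)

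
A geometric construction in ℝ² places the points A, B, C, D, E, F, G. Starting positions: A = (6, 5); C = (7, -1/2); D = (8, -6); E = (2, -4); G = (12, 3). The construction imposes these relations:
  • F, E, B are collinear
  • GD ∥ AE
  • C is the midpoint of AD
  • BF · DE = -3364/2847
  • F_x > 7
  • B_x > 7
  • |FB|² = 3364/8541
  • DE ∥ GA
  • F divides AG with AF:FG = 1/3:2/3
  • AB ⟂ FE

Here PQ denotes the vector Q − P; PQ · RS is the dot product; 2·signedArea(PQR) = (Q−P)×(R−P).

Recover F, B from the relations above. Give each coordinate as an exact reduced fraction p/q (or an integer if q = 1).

1. F_x = 8  [F divides AG with AF:FG = 1/3:2/3]
2. F_y = 13/3  [F divides AG with AF:FG = 1/3:2/3]
   → F = (8, 13/3)
3. B_x = 7244/949  [F, E, B are collinear ∩ AB ⟂ FE]
4. B_y = 3629/949  [F, E, B are collinear ∩ AB ⟂ FE]
   → B = (7244/949, 3629/949)

B = (7244/949, 3629/949)
F = (8, 13/3)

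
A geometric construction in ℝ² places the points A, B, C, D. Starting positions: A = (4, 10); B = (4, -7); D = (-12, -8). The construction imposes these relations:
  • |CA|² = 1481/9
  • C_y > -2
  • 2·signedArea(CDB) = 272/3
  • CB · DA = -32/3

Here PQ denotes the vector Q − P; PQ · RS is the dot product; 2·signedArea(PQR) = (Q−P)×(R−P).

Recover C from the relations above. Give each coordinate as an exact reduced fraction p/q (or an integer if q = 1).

C = (-4/3, -5/3)

1. C_x = -4/3  [CB · DA = -32/3 ∩ 2·signedArea(CDB) = 272/3]
2. C_y = -5/3  [CB · DA = -32/3 ∩ 2·signedArea(CDB) = 272/3]
   → C = (-4/3, -5/3)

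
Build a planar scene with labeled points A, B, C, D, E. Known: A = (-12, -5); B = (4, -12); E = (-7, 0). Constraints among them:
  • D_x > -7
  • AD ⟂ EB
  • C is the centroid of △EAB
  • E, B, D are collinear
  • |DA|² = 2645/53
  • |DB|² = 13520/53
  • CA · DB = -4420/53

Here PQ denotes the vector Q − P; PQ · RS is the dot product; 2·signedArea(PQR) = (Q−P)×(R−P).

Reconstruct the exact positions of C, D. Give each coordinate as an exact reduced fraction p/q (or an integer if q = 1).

C = (-5, -17/3)
D = (-360/53, -12/53)

1. C_x = -5  [C is the centroid of △EAB]
2. C_y = -17/3  [C is the centroid of △EAB]
   → C = (-5, -17/3)
3. D_x = -360/53  [E, B, D are collinear ∩ AD ⟂ EB]
4. D_y = -12/53  [E, B, D are collinear ∩ AD ⟂ EB]
   → D = (-360/53, -12/53)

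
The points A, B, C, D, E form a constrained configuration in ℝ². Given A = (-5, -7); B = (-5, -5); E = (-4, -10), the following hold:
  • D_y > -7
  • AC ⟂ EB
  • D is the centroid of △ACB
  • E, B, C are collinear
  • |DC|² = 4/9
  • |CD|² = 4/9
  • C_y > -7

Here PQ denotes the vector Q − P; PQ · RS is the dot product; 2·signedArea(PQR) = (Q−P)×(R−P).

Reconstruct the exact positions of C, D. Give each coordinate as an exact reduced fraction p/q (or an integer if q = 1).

C = (-60/13, -90/13)
D = (-190/39, -82/13)

1. C_x = -60/13  [E, B, C are collinear ∩ AC ⟂ EB]
2. C_y = -90/13  [E, B, C are collinear ∩ AC ⟂ EB]
   → C = (-60/13, -90/13)
3. D_x = -190/39  [D is the centroid of △ACB]
4. D_y = -82/13  [D is the centroid of △ACB]
   → D = (-190/39, -82/13)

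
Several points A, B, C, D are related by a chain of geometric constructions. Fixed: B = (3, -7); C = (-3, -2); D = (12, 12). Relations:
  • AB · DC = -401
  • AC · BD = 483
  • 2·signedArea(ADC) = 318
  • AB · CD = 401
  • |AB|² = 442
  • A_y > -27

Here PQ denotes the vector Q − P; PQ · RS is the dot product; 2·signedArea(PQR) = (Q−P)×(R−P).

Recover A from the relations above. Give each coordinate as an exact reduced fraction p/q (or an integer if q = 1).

A = (-6, -26)

1. A_x = -6  [AC · BD = 483 ∩ 2·signedArea(ADC) = 318]
2. A_y = -26  [AC · BD = 483 ∩ 2·signedArea(ADC) = 318]
   → A = (-6, -26)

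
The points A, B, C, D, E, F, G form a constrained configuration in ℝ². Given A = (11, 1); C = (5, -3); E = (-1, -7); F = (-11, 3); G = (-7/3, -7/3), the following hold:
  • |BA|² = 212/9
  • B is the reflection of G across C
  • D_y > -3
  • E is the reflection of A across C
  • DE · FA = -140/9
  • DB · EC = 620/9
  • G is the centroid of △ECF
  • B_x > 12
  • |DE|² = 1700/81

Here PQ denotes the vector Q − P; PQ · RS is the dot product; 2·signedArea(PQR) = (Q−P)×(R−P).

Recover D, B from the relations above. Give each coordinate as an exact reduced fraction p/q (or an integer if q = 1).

1. D_x = 1/9  [line -22·x + 2·y + 68/9 = 0 ∩ |DE|² = 1700/81]
2. D_y = -23/9  [line -22·x + 2·y + 68/9 = 0 ∩ |DE|² = 1700/81]
   → D = (1/9, -23/9)
3. B_x = 37/3  [B is the reflection of G across C]
4. B_y = -11/3  [B is the reflection of G across C]
   → B = (37/3, -11/3)

B = (37/3, -11/3)
D = (1/9, -23/9)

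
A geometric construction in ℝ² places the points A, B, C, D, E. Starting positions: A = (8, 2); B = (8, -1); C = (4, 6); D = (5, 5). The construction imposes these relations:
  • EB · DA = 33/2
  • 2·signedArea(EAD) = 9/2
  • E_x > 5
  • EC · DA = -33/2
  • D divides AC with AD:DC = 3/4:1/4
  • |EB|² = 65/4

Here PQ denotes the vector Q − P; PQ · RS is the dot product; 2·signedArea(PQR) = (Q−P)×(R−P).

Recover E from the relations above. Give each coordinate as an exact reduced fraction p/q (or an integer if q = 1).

1. E_x = 6  [2·signedArea(EAD) = 9/2 ∩ EB · DA = 33/2]
2. E_y = 5/2  [2·signedArea(EAD) = 9/2 ∩ EB · DA = 33/2]
   → E = (6, 5/2)

E = (6, 5/2)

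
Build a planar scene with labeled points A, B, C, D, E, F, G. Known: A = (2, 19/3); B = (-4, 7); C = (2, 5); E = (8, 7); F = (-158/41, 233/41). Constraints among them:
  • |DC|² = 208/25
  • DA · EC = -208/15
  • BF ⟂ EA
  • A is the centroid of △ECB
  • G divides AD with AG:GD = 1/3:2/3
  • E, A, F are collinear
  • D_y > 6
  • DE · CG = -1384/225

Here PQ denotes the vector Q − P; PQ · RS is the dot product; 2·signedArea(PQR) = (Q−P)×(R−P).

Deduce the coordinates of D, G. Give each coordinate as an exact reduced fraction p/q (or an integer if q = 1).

D = (-2/5, 33/5)
G = (6/5, 289/45)

1. D_x = -2/5  [line 6·x + 2·y + -54/5 = 0 ∩ |DC|² = 208/25]
2. D_y = 33/5  [line 6·x + 2·y + -54/5 = 0 ∩ |DC|² = 208/25]
   → D = (-2/5, 33/5)
3. G_x = 6/5  [DE · CG = -1384/225 ∩ G divides AD with AG:GD = 1/3:2/3]
4. G_y = 289/45  [DE · CG = -1384/225 ∩ G divides AD with AG:GD = 1/3:2/3]
   → G = (6/5, 289/45)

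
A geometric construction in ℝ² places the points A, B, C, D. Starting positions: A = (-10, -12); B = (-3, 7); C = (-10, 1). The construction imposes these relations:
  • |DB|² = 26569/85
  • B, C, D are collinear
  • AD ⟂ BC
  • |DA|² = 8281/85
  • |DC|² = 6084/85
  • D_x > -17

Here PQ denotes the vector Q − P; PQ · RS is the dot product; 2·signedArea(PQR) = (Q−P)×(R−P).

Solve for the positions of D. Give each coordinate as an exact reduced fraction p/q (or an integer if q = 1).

1. D_x = -1396/85  [B, C, D are collinear ∩ AD ⟂ BC]
2. D_y = -383/85  [B, C, D are collinear ∩ AD ⟂ BC]
   → D = (-1396/85, -383/85)

D = (-1396/85, -383/85)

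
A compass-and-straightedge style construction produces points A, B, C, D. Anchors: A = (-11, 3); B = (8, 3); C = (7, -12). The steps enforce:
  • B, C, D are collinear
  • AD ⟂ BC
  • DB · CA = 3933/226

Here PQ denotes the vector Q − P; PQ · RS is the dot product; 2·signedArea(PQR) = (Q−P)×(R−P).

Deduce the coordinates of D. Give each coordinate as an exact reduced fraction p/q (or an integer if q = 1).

1. D_x = 1789/226  [B, C, D are collinear ∩ AD ⟂ BC]
2. D_y = 393/226  [B, C, D are collinear ∩ AD ⟂ BC]
   → D = (1789/226, 393/226)

D = (1789/226, 393/226)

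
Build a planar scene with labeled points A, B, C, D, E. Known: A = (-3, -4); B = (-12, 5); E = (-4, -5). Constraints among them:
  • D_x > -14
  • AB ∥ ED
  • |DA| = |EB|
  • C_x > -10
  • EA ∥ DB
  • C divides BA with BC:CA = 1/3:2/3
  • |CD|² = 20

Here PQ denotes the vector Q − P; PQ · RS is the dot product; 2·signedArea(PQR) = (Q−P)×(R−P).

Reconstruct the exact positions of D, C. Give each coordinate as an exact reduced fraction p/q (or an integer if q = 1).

C = (-9, 2)
D = (-13, 4)

1. D_x = -13  [EA ∥ DB ∩ AB ∥ ED]
2. D_y = 4  [EA ∥ DB ∩ AB ∥ ED]
   → D = (-13, 4)
3. C_x = -9  [C divides BA with BC:CA = 1/3:2/3]
4. C_y = 2  [C divides BA with BC:CA = 1/3:2/3]
   → C = (-9, 2)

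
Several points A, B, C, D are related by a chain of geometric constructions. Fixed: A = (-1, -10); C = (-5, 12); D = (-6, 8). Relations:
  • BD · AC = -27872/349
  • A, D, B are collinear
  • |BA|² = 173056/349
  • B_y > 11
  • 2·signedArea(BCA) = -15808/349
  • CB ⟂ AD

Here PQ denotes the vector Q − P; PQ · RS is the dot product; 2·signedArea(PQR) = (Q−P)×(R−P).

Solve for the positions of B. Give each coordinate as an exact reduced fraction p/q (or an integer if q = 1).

1. B_x = -2429/349  [A, D, B are collinear ∩ CB ⟂ AD]
2. B_y = 3998/349  [A, D, B are collinear ∩ CB ⟂ AD]
   → B = (-2429/349, 3998/349)

B = (-2429/349, 3998/349)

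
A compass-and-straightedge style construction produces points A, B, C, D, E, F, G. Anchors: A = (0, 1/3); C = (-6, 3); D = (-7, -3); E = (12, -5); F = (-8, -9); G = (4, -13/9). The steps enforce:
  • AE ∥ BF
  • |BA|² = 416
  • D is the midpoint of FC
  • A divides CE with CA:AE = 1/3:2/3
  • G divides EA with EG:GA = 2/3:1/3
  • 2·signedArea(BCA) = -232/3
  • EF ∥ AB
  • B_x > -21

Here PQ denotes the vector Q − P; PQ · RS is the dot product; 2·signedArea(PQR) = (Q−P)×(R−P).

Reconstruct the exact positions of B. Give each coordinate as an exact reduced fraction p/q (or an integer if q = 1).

1. B_x = -20  [AE ∥ BF ∩ EF ∥ AB]
2. B_y = -11/3  [AE ∥ BF ∩ EF ∥ AB]
   → B = (-20, -11/3)

B = (-20, -11/3)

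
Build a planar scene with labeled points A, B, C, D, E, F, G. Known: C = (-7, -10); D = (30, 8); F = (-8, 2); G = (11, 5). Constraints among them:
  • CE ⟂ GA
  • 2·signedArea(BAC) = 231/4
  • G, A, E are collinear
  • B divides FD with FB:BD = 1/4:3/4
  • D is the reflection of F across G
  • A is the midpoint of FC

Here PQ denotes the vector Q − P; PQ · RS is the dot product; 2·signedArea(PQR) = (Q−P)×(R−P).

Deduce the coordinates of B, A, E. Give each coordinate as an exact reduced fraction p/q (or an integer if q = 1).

A = (-15/2, -4)
B = (3/2, 7/2)
E = (-16009/1693, -8383/1693)

1. B_x = 3/2  [B divides FD with FB:BD = 1/4:3/4]
2. B_y = 7/2  [B divides FD with FB:BD = 1/4:3/4]
   → B = (3/2, 7/2)
3. A_x = -15/2  [A is the midpoint of FC]
4. A_y = -4  [A is the midpoint of FC]
   → A = (-15/2, -4)
5. E_x = -16009/1693  [G, A, E are collinear ∩ CE ⟂ GA]
6. E_y = -8383/1693  [G, A, E are collinear ∩ CE ⟂ GA]
   → E = (-16009/1693, -8383/1693)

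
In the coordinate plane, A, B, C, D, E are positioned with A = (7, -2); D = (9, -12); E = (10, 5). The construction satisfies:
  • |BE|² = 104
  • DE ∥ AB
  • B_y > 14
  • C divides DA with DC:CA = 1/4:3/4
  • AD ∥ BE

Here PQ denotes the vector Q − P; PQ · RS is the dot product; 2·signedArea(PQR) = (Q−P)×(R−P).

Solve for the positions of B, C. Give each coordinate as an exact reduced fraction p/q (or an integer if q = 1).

1. B_x = 8  [AD ∥ BE ∩ DE ∥ AB]
2. B_y = 15  [AD ∥ BE ∩ DE ∥ AB]
   → B = (8, 15)
3. C_x = 17/2  [C divides DA with DC:CA = 1/4:3/4]
4. C_y = -19/2  [C divides DA with DC:CA = 1/4:3/4]
   → C = (17/2, -19/2)

B = (8, 15)
C = (17/2, -19/2)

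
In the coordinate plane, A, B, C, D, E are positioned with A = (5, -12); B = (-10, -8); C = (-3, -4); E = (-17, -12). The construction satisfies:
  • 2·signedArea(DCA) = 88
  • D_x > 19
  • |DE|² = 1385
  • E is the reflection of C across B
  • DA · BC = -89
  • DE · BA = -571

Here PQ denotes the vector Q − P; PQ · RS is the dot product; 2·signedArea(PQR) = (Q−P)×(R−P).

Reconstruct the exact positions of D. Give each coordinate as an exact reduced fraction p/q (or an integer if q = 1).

D = (20, -16)

1. D_x = 20  [DA · BC = -89 ∩ 2·signedArea(DCA) = 88]
2. D_y = -16  [DA · BC = -89 ∩ 2·signedArea(DCA) = 88]
   → D = (20, -16)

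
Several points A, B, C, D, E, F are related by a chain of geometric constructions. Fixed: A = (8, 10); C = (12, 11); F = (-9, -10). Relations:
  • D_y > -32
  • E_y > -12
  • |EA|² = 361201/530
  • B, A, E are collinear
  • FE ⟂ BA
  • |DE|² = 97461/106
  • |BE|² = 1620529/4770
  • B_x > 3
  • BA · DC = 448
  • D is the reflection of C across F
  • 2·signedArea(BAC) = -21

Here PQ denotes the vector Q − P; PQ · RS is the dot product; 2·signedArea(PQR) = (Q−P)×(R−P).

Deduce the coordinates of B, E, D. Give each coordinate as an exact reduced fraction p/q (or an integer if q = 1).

1. D_x = -30  [D is the reflection of C across F]
2. D_y = -31  [D is the reflection of C across F]
   → D = (-30, -31)
3. B_x = 11/3  [BA · DC = 448 ∩ 2·signedArea(BAC) = -21]
4. B_y = 11/3  [BA · DC = 448 ∩ 2·signedArea(BAC) = -21]
   → B = (11/3, 11/3)
5. E_x = -3573/530  [B, A, E are collinear ∩ FE ⟂ BA]
6. E_y = -6119/530  [B, A, E are collinear ∩ FE ⟂ BA]
   → E = (-3573/530, -6119/530)

B = (11/3, 11/3)
D = (-30, -31)
E = (-3573/530, -6119/530)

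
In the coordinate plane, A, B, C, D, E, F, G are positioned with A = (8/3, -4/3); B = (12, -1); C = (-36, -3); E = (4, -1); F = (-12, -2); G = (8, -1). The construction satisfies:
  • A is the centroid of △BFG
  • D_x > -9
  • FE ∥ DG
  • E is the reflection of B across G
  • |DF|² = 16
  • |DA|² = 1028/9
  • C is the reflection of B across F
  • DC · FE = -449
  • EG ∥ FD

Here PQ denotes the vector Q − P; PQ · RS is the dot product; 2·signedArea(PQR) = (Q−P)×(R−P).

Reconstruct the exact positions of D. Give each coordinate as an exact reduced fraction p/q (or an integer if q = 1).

1. D_x = -8  [FE ∥ DG ∩ EG ∥ FD]
2. D_y = -2  [FE ∥ DG ∩ EG ∥ FD]
   → D = (-8, -2)

D = (-8, -2)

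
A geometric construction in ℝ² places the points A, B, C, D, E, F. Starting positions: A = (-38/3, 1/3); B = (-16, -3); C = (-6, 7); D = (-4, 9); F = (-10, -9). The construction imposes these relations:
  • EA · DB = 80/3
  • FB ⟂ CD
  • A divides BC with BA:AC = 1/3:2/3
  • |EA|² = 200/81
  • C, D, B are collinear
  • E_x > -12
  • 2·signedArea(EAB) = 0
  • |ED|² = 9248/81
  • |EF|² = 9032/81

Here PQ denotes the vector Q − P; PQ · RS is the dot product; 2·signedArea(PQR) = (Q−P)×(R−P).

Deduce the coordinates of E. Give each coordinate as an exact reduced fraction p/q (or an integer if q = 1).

1. E_x = -104/9  [2·signedArea(EAB) = 0 ∩ EA · DB = 80/3]
2. E_y = 13/9  [2·signedArea(EAB) = 0 ∩ EA · DB = 80/3]
   → E = (-104/9, 13/9)

E = (-104/9, 13/9)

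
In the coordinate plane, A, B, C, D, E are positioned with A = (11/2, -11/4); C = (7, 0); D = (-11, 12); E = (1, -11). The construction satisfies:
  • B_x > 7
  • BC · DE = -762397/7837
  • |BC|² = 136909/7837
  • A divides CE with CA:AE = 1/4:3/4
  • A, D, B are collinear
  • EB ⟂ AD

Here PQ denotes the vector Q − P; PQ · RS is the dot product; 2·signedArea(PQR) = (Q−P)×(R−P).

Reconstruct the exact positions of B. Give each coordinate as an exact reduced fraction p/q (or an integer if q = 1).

B = (55627/7837, -32747/7837)

1. B_x = 55627/7837  [A, D, B are collinear ∩ EB ⟂ AD]
2. B_y = -32747/7837  [A, D, B are collinear ∩ EB ⟂ AD]
   → B = (55627/7837, -32747/7837)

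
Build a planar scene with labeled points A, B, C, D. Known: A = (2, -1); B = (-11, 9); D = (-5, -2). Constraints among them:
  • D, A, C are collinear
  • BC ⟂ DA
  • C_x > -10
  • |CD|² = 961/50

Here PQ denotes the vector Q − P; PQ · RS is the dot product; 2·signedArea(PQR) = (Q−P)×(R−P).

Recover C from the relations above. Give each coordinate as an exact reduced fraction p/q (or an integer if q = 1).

C = (-467/50, -131/50)

1. C_x = -467/50  [D, A, C are collinear ∩ BC ⟂ DA]
2. C_y = -131/50  [D, A, C are collinear ∩ BC ⟂ DA]
   → C = (-467/50, -131/50)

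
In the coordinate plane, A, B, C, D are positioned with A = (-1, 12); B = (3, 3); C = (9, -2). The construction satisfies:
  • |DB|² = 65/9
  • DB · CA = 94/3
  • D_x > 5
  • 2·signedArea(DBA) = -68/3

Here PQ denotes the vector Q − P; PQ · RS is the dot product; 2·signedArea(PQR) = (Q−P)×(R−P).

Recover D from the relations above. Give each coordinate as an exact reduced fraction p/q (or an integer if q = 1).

D = (17/3, 8/3)

1. D_x = 17/3  [DB · CA = 94/3 ∩ 2·signedArea(DBA) = -68/3]
2. D_y = 8/3  [DB · CA = 94/3 ∩ 2·signedArea(DBA) = -68/3]
   → D = (17/3, 8/3)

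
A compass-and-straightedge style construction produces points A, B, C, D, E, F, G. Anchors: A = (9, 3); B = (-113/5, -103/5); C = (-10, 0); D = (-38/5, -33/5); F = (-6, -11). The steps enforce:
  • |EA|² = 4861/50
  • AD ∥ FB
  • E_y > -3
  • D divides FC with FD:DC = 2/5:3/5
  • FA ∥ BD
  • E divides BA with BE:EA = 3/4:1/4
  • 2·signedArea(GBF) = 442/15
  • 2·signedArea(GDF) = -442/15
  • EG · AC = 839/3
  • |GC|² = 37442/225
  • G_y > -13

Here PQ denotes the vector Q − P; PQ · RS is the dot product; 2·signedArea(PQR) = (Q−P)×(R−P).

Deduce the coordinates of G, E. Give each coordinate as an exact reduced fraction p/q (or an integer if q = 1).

1. G_x = -181/15  [2·signedArea(GBF) = 442/15 ∩ 2·signedArea(GDF) = -442/15]
2. G_y = -191/15  [2·signedArea(GBF) = 442/15 ∩ 2·signedArea(GDF) = -442/15]
   → G = (-181/15, -191/15)
3. E_x = 11/10  [E divides BA with BE:EA = 3/4:1/4]
4. E_y = -29/10  [E divides BA with BE:EA = 3/4:1/4]
   → E = (11/10, -29/10)

E = (11/10, -29/10)
G = (-181/15, -191/15)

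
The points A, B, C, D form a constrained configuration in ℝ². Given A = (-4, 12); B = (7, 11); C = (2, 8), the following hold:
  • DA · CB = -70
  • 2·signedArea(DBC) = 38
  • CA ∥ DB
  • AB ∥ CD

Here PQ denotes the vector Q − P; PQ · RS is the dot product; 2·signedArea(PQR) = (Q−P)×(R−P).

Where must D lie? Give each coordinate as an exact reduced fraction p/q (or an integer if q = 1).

D = (13, 7)

1. D_x = 13  [CA ∥ DB ∩ AB ∥ CD]
2. D_y = 7  [CA ∥ DB ∩ AB ∥ CD]
   → D = (13, 7)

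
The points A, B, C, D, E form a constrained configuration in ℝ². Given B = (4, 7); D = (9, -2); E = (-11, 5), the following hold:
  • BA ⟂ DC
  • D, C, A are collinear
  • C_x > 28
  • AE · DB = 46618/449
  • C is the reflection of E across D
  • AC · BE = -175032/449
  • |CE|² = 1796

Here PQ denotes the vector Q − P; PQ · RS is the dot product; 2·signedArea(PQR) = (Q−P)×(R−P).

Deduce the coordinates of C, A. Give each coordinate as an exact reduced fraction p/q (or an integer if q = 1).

1. C_x = 29  [C is the reflection of E across D]
2. C_y = -9  [C is the reflection of E across D]
   → C = (29, -9)
3. A_x = 781/449  [D, C, A are collinear ∩ BA ⟂ DC]
4. A_y = 243/449  [D, C, A are collinear ∩ BA ⟂ DC]
   → A = (781/449, 243/449)

A = (781/449, 243/449)
C = (29, -9)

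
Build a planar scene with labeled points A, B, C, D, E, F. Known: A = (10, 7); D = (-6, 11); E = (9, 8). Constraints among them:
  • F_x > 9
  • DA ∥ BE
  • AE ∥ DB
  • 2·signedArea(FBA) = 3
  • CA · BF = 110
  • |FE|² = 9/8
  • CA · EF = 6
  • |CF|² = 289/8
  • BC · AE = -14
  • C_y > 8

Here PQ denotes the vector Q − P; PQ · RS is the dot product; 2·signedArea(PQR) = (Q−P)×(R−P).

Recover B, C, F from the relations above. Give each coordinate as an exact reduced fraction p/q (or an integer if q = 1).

B = (-7, 12)
C = (4, 9)
F = (39/4, 29/4)

1. B_x = -7  [DA ∥ BE ∩ AE ∥ DB]
2. B_y = 12  [DA ∥ BE ∩ AE ∥ DB]
   → B = (-7, 12)
3. F_x = 39/4  [line 5·x + 17·y + -172 = 0 ∩ |FE|² = 9/8]
4. F_y = 29/4  [line 5·x + 17·y + -172 = 0 ∩ |FE|² = 9/8]
   → F = (39/4, 29/4)
5. C_x = 4  [CA · BF = 110 ∩ BC · AE = -14]
6. C_y = 9  [CA · BF = 110 ∩ BC · AE = -14]
   → C = (4, 9)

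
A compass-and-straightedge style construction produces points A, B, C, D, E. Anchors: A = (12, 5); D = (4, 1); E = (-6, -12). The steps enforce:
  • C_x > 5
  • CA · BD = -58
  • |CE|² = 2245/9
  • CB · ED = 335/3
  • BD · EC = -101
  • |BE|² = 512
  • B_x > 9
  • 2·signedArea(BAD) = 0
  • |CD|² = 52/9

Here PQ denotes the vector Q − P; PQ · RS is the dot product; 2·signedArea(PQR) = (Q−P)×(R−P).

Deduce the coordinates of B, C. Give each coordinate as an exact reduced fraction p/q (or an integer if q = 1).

1. B_x = 10  [line 4·x + -8·y + -8 = 0 ∩ |BE|² = 512]
2. B_y = 4  [line 4·x + -8·y + -8 = 0 ∩ |BE|² = 512]
   → B = (10, 4)
3. C_x = 16/3  [CA · BD = -58 ∩ CB · ED = 335/3]
4. C_y = -1  [CA · BD = -58 ∩ CB · ED = 335/3]
   → C = (16/3, -1)

B = (10, 4)
C = (16/3, -1)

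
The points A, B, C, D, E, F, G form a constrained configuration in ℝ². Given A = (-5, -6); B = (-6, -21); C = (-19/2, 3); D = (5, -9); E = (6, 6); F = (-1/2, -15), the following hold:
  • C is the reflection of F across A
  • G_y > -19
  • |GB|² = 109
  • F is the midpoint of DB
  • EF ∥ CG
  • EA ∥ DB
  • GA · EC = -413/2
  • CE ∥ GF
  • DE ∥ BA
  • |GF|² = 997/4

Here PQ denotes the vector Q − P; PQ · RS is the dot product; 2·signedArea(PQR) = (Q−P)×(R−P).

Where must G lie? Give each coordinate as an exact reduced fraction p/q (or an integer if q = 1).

G = (-16, -18)

1. G_x = -16  [CE ∥ GF ∩ EF ∥ CG]
2. G_y = -18  [CE ∥ GF ∩ EF ∥ CG]
   → G = (-16, -18)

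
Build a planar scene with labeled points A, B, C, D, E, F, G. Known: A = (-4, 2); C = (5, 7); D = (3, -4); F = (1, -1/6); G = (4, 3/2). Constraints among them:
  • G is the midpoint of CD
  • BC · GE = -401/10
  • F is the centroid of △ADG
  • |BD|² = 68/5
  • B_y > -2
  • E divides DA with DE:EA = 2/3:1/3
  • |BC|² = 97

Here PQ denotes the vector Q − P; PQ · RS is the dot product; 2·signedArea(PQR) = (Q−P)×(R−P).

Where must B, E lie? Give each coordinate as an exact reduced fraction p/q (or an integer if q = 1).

B = (1/5, -8/5)
E = (-5/3, 0)

1. E_x = -5/3  [E divides DA with DE:EA = 2/3:1/3]
2. E_y = 0  [E divides DA with DE:EA = 2/3:1/3]
   → E = (-5/3, 0)
3. B_x = 1/5  [line 17/3·x + 3/2·y + 19/15 = 0 ∩ |BD|² = 68/5]
4. B_y = -8/5  [line 17/3·x + 3/2·y + 19/15 = 0 ∩ |BD|² = 68/5]
   → B = (1/5, -8/5)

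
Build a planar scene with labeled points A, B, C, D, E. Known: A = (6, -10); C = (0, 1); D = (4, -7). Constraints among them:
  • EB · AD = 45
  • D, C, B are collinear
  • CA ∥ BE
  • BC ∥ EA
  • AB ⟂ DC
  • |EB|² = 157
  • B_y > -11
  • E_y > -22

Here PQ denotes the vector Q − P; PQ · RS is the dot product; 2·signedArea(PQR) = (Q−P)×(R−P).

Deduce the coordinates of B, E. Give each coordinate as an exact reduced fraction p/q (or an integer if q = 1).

B = (28/5, -51/5)
E = (58/5, -106/5)

1. B_x = 28/5  [D, C, B are collinear ∩ AB ⟂ DC]
2. B_y = -51/5  [D, C, B are collinear ∩ AB ⟂ DC]
   → B = (28/5, -51/5)
3. E_x = 58/5  [BC ∥ EA ∩ CA ∥ BE]
4. E_y = -106/5  [BC ∥ EA ∩ CA ∥ BE]
   → E = (58/5, -106/5)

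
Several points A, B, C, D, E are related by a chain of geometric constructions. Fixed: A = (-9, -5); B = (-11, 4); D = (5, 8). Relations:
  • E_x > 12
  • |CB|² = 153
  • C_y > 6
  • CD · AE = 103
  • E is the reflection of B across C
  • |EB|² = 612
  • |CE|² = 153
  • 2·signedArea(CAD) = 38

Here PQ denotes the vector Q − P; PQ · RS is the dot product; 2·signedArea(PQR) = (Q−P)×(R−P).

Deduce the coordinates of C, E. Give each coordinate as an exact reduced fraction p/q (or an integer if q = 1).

1. C_x = 1  [line -13·x + 14·y + -85 = 0 ∩ |CB|² = 153]
2. C_y = 7  [line -13·x + 14·y + -85 = 0 ∩ |CB|² = 153]
   → C = (1, 7)
3. E_x = 13  [CD · AE = 103 ∩ E is the reflection of B across C]
4. E_y = 10  [CD · AE = 103 ∩ E is the reflection of B across C]
   → E = (13, 10)

C = (1, 7)
E = (13, 10)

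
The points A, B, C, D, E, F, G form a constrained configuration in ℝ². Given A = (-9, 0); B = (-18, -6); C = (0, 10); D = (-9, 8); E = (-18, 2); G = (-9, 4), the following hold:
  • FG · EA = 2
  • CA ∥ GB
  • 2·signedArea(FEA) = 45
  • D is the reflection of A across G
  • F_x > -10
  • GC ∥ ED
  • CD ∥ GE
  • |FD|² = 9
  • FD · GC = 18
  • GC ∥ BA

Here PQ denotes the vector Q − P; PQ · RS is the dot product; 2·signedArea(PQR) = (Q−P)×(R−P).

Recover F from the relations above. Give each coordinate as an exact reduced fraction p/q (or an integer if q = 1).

1. F_x = -9  [2·signedArea(FEA) = 45 ∩ FD · GC = 18]
2. F_y = 5  [2·signedArea(FEA) = 45 ∩ FD · GC = 18]
   → F = (-9, 5)

F = (-9, 5)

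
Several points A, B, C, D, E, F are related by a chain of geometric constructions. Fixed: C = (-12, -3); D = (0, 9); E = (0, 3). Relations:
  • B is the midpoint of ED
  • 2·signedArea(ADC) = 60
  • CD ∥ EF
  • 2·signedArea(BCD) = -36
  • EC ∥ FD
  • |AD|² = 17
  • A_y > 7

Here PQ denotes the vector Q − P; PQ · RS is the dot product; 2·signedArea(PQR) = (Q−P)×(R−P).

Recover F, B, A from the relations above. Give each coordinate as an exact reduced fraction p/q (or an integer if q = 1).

A = (4, 8)
B = (0, 6)
F = (12, 15)

1. F_x = 12  [EC ∥ FD ∩ CD ∥ EF]
2. F_y = 15  [EC ∥ FD ∩ CD ∥ EF]
   → F = (12, 15)
3. B_x = 0  [B is the midpoint of ED]
4. B_y = 6  [B is the midpoint of ED]
   → B = (0, 6)
5. A_x = 4  [line 12·x + -12·y + 48 = 0 ∩ |AD|² = 17]
6. A_y = 8  [line 12·x + -12·y + 48 = 0 ∩ |AD|² = 17]
   → A = (4, 8)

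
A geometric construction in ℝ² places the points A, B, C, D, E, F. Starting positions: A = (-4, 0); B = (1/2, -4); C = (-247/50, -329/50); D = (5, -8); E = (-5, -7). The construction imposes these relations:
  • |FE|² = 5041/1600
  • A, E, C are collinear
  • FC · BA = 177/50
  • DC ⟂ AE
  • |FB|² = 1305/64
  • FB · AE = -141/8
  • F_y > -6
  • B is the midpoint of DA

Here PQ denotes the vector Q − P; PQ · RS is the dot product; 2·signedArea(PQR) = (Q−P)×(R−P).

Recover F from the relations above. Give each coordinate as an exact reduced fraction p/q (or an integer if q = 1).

F = (-179/50, -1187/200)

1. F_x = -179/50  [FB · AE = -141/8 ∩ FC · BA = 177/50]
2. F_y = -1187/200  [FB · AE = -141/8 ∩ FC · BA = 177/50]
   → F = (-179/50, -1187/200)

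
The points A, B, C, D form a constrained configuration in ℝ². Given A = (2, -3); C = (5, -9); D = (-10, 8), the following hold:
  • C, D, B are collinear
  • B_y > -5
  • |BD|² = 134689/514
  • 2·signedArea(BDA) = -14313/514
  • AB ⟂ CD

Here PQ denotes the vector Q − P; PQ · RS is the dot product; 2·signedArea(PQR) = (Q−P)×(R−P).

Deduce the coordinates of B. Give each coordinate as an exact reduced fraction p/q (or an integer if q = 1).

1. B_x = 365/514  [C, D, B are collinear ∩ AB ⟂ CD]
2. B_y = -2127/514  [C, D, B are collinear ∩ AB ⟂ CD]
   → B = (365/514, -2127/514)

B = (365/514, -2127/514)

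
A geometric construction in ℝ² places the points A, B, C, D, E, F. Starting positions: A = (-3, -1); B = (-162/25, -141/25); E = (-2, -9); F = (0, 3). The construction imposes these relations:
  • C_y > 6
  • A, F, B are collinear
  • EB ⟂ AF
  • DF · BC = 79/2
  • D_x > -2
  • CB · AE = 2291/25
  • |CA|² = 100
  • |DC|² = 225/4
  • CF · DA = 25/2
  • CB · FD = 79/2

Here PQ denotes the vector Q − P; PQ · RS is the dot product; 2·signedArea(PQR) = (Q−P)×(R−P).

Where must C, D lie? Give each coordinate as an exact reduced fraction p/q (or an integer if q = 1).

C = (3, 7)
D = (-3/2, 1)

1. C_x = 3  [line -1·x + 8·y + -53 = 0 ∩ |CA|² = 100]
2. C_y = 7  [line -1·x + 8·y + -53 = 0 ∩ |CA|² = 100]
   → C = (3, 7)
3. D_x = -3/2  [line 3·x + 4·y + 1/2 = 0 ∩ |DC|² = 225/4]
4. D_y = 1  [line 3·x + 4·y + 1/2 = 0 ∩ |DC|² = 225/4]
   → D = (-3/2, 1)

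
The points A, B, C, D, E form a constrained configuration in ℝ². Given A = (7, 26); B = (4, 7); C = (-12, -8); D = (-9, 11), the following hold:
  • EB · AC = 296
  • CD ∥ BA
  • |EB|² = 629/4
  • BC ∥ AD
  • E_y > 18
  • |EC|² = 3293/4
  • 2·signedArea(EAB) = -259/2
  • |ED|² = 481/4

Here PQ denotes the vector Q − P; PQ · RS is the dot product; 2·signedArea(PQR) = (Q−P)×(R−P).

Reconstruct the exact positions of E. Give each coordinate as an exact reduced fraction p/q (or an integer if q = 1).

E = (-1, 37/2)

1. E_x = -1  [2·signedArea(EAB) = -259/2 ∩ EB · AC = 296]
2. E_y = 37/2  [2·signedArea(EAB) = -259/2 ∩ EB · AC = 296]
   → E = (-1, 37/2)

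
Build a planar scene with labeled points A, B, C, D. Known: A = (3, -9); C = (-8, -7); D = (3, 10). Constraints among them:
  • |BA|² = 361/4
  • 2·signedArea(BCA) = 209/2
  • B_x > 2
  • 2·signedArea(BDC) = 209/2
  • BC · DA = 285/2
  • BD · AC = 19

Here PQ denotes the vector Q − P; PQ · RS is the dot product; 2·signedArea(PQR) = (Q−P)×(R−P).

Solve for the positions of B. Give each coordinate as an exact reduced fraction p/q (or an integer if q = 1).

B = (3, 1/2)

1. B_x = 3  [2·signedArea(BDC) = 209/2 ∩ 2·signedArea(BCA) = 209/2]
2. B_y = 1/2  [2·signedArea(BDC) = 209/2 ∩ 2·signedArea(BCA) = 209/2]
   → B = (3, 1/2)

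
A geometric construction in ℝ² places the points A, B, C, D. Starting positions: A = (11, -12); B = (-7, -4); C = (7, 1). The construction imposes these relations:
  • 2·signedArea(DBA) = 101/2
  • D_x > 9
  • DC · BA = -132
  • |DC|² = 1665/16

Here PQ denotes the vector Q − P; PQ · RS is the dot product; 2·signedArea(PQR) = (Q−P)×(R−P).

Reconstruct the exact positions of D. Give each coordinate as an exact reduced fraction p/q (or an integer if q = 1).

1. D_x = 10  [DC · BA = -132 ∩ 2·signedArea(DBA) = 101/2]
2. D_y = -35/4  [DC · BA = -132 ∩ 2·signedArea(DBA) = 101/2]
   → D = (10, -35/4)

D = (10, -35/4)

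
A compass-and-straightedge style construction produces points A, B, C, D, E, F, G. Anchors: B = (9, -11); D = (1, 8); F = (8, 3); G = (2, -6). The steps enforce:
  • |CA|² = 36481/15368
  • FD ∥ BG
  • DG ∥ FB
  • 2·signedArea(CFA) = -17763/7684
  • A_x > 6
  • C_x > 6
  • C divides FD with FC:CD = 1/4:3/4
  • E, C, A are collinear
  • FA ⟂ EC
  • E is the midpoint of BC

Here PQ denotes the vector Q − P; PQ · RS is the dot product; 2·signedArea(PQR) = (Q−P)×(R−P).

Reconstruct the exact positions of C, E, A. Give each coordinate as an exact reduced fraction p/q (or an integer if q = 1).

1. C_x = 25/4  [C divides FD with FC:CD = 1/4:3/4]
2. C_y = 17/4  [C divides FD with FC:CD = 1/4:3/4]
   → C = (25/4, 17/4)
3. E_x = 61/8  [E is the midpoint of BC]
4. E_y = -27/8  [E is the midpoint of BC]
   → E = (61/8, -27/8)
5. A_x = 25063/3842  [E, C, A are collinear ∩ FA ⟂ EC]
6. A_y = 10503/3842  [E, C, A are collinear ∩ FA ⟂ EC]
   → A = (25063/3842, 10503/3842)

A = (25063/3842, 10503/3842)
C = (25/4, 17/4)
E = (61/8, -27/8)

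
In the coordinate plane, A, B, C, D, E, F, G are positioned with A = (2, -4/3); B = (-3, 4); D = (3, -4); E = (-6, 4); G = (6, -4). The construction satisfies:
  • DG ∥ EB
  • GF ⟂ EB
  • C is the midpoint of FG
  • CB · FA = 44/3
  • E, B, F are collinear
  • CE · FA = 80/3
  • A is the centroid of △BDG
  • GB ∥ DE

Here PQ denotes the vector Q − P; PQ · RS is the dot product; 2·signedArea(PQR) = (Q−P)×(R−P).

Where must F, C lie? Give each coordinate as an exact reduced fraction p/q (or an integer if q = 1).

C = (6, 0)
F = (6, 4)

1. F_x = 6  [E, B, F are collinear ∩ GF ⟂ EB]
2. F_y = 4  [E, B, F are collinear ∩ GF ⟂ EB]
   → F = (6, 4)
3. C_x = 6  [C is the midpoint of FG]
4. C_y = 0  [C is the midpoint of FG]
   → C = (6, 0)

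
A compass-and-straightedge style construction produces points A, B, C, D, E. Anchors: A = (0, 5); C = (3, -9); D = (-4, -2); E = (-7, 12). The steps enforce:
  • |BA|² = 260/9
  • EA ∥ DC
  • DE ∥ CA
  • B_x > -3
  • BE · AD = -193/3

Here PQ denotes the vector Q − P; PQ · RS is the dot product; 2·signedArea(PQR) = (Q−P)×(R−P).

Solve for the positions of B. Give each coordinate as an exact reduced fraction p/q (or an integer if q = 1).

B = (-8/3, 1/3)

1. B_x = -8/3  [line 4·x + 7·y + 25/3 = 0 ∩ |BA|² = 260/9]
2. B_y = 1/3  [line 4·x + 7·y + 25/3 = 0 ∩ |BA|² = 260/9]
   → B = (-8/3, 1/3)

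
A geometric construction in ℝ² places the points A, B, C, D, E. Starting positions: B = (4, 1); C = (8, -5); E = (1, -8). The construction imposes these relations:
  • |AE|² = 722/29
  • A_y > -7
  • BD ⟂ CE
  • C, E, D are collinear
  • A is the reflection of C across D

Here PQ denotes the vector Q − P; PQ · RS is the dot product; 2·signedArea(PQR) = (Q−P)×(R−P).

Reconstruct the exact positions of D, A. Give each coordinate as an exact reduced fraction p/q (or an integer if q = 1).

A = (162/29, -175/29)
D = (197/29, -160/29)

1. D_x = 197/29  [C, E, D are collinear ∩ BD ⟂ CE]
2. D_y = -160/29  [C, E, D are collinear ∩ BD ⟂ CE]
   → D = (197/29, -160/29)
3. A_x = 162/29  [A is the reflection of C across D]
4. A_y = -175/29  [A is the reflection of C across D]
   → A = (162/29, -175/29)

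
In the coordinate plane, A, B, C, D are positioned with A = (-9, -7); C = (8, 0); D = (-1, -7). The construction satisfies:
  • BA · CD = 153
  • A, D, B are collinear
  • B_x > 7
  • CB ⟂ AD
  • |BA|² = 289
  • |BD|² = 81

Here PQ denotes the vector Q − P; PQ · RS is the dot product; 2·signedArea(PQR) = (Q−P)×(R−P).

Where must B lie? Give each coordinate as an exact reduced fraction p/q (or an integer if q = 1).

1. B_x = 8  [A, D, B are collinear ∩ CB ⟂ AD]
2. B_y = -7  [A, D, B are collinear ∩ CB ⟂ AD]
   → B = (8, -7)

B = (8, -7)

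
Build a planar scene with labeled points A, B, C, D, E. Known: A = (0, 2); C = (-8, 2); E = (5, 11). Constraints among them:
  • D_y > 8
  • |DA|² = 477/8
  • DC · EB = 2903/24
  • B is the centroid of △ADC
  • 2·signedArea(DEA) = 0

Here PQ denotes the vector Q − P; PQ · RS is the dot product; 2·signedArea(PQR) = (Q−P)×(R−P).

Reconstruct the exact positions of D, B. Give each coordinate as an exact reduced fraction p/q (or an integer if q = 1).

B = (-17/12, 17/4)
D = (15/4, 35/4)

1. D_x = 15/4  [line 9·x + -5·y + 10 = 0 ∩ |DA|² = 477/8]
2. D_y = 35/4  [line 9·x + -5·y + 10 = 0 ∩ |DA|² = 477/8]
   → D = (15/4, 35/4)
3. B_x = -17/12  [B is the centroid of △ADC]
4. B_y = 17/4  [B is the centroid of △ADC]
   → B = (-17/12, 17/4)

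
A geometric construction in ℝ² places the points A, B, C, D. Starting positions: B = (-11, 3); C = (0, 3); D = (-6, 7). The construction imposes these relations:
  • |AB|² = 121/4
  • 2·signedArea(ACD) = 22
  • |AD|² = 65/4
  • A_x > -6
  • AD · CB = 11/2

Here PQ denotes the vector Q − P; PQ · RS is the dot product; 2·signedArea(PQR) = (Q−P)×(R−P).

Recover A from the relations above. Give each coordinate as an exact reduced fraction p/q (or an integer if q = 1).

A = (-11/2, 3)

1. A_x = -11/2  [2·signedArea(ACD) = 22 ∩ AD · CB = 11/2]
2. A_y = 3  [2·signedArea(ACD) = 22 ∩ AD · CB = 11/2]
   → A = (-11/2, 3)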